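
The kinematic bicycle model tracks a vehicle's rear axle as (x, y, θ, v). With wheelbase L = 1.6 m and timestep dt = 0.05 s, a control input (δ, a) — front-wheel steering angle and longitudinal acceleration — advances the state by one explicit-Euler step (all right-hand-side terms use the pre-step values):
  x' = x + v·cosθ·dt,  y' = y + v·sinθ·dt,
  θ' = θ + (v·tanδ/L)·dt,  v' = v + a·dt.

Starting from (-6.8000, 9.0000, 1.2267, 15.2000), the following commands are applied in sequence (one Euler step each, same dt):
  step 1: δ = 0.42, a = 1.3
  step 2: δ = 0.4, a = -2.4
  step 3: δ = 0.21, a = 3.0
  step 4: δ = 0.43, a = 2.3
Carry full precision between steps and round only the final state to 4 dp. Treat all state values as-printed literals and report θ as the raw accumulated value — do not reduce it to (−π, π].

(-6.6258, 11.9811, 1.9606, 15.4100)

after step 1 (δ=0.42, a=1.3): (-6.543617, 9.715449, 1.438822, 15.265000)
after step 2 (δ=0.4, a=-2.4): (-6.443180, 10.472062, 1.640508, 15.145000)
after step 3 (δ=0.21, a=3.0): (-6.495926, 11.227473, 1.741384, 15.295000)
after step 4 (δ=0.43, a=2.3): (-6.625751, 11.981123, 1.960590, 15.410000)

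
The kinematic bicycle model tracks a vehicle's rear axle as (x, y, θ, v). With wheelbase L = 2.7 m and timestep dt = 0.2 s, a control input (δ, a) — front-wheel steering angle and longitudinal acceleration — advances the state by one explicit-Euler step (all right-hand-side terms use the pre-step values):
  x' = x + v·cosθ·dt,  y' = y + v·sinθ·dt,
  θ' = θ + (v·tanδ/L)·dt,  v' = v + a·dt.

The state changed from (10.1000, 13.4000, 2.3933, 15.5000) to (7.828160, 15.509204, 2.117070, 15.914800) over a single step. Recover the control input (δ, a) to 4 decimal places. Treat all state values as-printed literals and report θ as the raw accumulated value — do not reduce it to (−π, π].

δ = -0.2361, a = 2.0740

a = (v'−v)/dt = (0.414800)/0.2 = 2.0740
Δθ = θ'−θ = -0.276230;  (v·dt/L) = 15.5000·0.2/2.7 = 1.148148
tan δ = Δθ·L/(v·dt) = -0.240587  →  δ = -0.2361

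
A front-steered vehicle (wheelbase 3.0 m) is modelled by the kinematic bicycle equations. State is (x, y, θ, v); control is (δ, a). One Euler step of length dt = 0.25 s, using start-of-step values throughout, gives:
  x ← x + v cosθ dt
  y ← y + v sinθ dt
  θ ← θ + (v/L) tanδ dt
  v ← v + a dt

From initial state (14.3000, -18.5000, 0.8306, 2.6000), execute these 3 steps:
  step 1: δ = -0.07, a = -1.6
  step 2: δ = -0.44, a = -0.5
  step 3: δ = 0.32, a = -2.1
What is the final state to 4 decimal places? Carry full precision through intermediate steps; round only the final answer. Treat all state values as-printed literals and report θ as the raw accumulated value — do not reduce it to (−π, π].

after step 1 (δ=-0.07, a=-1.6): (14.738381, -18.020081, 0.815409, 2.200000)
after step 2 (δ=-0.44, a=-0.5): (15.115445, -17.619678, 0.729099, 2.075000)
after step 3 (δ=0.32, a=-2.1): (15.502316, -17.274088, 0.786402, 1.550000)

(15.5023, -17.2741, 0.7864, 1.5500)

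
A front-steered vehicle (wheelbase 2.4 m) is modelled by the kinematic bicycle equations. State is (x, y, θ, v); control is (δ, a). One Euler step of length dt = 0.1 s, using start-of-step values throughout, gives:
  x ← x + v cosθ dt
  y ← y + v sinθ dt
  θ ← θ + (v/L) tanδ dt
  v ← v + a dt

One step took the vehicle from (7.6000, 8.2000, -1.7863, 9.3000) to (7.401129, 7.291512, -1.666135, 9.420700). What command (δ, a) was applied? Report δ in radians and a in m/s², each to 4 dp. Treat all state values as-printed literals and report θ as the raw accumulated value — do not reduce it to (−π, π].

a = (v'−v)/dt = (0.120700)/0.1 = 1.2070
Δθ = θ'−θ = 0.120165;  (v·dt/L) = 9.3000·0.1/2.4 = 0.387500
tan δ = Δθ·L/(v·dt) = 0.310103  →  δ = 0.3007

δ = 0.3007, a = 1.2070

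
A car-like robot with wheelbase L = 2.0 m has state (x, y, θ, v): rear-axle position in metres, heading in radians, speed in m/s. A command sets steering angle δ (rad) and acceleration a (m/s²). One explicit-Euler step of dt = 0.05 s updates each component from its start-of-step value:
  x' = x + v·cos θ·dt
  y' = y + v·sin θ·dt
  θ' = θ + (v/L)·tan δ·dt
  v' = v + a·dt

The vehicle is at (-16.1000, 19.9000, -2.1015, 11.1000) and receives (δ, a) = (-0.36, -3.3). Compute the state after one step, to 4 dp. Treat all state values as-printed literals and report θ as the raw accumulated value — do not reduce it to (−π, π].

(-16.3809, 19.4213, -2.2060, 10.9350)

x' = -16.1000 + 11.1000·cos(-2.1015)·0.05 = -16.3809
y' = 19.9000 + 11.1000·sin(-2.1015)·0.05 = 19.4213
θ' = -2.1015 + (11.1000/2.0)·tan(-0.36)·0.05 = -2.2060
v' = 11.1000 − 3.3000·0.05 = 10.9350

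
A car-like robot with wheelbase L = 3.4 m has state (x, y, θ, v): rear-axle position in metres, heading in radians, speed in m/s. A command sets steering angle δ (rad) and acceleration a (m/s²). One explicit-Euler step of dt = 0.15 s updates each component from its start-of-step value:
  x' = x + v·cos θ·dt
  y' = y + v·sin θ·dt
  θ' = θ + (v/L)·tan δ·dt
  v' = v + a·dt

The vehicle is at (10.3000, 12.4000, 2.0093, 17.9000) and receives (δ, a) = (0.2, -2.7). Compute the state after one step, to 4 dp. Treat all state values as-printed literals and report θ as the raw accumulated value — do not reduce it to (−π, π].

x' = 10.3000 + 17.9000·cos(2.0093)·0.15 = 9.1600
y' = 12.4000 + 17.9000·sin(2.0093)·0.15 = 14.8310
θ' = 2.0093 + (17.9000/3.4)·tan(0.2)·0.15 = 2.1694
v' = 17.9000 − 2.7000·0.15 = 17.4950

(9.1600, 14.8310, 2.1694, 17.4950)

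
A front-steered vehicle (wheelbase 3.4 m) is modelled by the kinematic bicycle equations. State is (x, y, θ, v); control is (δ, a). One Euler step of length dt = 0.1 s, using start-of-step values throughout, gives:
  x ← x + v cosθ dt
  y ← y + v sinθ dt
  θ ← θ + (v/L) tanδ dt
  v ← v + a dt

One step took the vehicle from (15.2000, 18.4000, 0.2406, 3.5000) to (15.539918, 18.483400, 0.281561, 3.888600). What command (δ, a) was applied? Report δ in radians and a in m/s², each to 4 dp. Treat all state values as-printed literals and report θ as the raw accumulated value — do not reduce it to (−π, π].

δ = 0.3787, a = 3.8860

a = (v'−v)/dt = (0.388600)/0.1 = 3.8860
Δθ = θ'−θ = 0.040961;  (v·dt/L) = 3.5000·0.1/3.4 = 0.102941
tan δ = Δθ·L/(v·dt) = 0.397907  →  δ = 0.3787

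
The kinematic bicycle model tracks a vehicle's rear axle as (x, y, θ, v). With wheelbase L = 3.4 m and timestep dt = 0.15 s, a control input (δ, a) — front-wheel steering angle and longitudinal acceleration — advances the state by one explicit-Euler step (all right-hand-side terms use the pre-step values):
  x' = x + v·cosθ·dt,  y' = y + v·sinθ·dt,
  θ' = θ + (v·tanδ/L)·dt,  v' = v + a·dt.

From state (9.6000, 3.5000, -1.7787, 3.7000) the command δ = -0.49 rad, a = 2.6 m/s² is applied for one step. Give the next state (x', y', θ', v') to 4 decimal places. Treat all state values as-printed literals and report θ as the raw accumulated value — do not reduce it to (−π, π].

(9.4854, 2.9570, -1.8658, 4.0900)

x' = 9.6000 + 3.7000·cos(-1.7787)·0.15 = 9.4854
y' = 3.5000 + 3.7000·sin(-1.7787)·0.15 = 2.9570
θ' = -1.7787 + (3.7000/3.4)·tan(-0.49)·0.15 = -1.8658
v' = 3.7000 + 2.6000·0.15 = 4.0900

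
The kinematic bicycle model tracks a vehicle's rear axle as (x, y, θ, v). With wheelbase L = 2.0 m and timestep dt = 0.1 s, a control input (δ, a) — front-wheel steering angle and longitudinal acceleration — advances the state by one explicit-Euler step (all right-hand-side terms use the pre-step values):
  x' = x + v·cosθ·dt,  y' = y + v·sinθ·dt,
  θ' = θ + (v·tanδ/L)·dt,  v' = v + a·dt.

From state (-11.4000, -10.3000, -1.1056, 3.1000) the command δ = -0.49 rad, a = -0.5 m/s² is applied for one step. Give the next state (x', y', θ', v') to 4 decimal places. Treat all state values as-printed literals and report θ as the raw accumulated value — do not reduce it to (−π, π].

x' = -11.4000 + 3.1000·cos(-1.1056)·0.1 = -11.2609
y' = -10.3000 + 3.1000·sin(-1.1056)·0.1 = -10.5771
θ' = -1.1056 + (3.1000/2.0)·tan(-0.49)·0.1 = -1.1883
v' = 3.1000 − 0.5000·0.1 = 3.0500

(-11.2609, -10.5771, -1.1883, 3.0500)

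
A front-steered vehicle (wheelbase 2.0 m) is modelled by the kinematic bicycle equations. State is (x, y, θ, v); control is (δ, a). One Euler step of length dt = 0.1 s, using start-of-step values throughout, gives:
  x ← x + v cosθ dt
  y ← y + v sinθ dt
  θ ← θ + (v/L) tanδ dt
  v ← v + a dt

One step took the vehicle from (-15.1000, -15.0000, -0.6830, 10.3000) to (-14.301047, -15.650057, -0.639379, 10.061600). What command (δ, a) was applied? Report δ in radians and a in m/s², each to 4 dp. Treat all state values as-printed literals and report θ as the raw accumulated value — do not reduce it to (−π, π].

a = (v'−v)/dt = (-0.238400)/0.1 = -2.3840
Δθ = θ'−θ = 0.043621;  (v·dt/L) = 10.3000·0.1/2.0 = 0.515000
tan δ = Δθ·L/(v·dt) = 0.084701  →  δ = 0.0845

δ = 0.0845, a = -2.3840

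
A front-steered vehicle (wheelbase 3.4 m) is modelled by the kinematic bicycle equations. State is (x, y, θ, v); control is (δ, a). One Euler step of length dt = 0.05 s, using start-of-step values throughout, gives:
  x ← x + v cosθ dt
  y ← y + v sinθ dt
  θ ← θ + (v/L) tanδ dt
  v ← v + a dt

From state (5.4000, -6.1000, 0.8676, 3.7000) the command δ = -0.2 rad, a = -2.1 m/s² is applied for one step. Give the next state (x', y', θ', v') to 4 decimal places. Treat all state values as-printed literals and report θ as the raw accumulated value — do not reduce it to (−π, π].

x' = 5.4000 + 3.7000·cos(0.8676)·0.05 = 5.5196
y' = -6.1000 + 3.7000·sin(0.8676)·0.05 = -5.9589
θ' = 0.8676 + (3.7000/3.4)·tan(-0.2)·0.05 = 0.8566
v' = 3.7000 − 2.1000·0.05 = 3.5950

(5.5196, -5.9589, 0.8566, 3.5950)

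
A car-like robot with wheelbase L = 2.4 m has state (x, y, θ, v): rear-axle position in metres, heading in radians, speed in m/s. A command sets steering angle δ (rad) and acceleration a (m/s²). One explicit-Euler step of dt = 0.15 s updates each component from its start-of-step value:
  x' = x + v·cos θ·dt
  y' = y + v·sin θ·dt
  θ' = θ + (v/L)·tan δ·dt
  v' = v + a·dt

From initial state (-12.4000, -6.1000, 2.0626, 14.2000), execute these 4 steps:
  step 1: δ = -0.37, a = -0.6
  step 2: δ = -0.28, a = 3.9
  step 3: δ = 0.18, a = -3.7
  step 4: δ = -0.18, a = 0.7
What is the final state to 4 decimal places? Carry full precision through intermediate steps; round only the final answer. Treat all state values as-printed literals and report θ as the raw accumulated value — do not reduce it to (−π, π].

after step 1 (δ=-0.37, a=-0.6): (-13.405821, -4.222442, 1.718371, 14.110000)
after step 2 (δ=-0.28, a=3.9): (-13.717032, -2.128947, 1.464784, 14.695000)
after step 3 (δ=0.18, a=-3.7): (-13.483792, 0.062928, 1.631912, 14.140000)
after step 4 (δ=-0.18, a=0.7): (-13.613338, 2.179968, 1.471097, 14.245000)

(-13.6133, 2.1800, 1.4711, 14.2450)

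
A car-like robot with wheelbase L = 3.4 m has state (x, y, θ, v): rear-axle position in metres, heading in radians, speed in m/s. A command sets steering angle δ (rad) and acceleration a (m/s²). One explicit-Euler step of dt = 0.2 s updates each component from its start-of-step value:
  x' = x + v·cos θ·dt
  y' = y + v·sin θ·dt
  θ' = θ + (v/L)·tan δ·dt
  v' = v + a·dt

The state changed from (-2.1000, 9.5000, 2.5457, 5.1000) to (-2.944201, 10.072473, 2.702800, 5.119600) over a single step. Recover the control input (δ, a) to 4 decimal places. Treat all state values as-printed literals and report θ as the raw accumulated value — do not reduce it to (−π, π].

δ = 0.4824, a = 0.0980

a = (v'−v)/dt = (0.019600)/0.2 = 0.0980
Δθ = θ'−θ = 0.157100;  (v·dt/L) = 5.1000·0.2/3.4 = 0.300000
tan δ = Δθ·L/(v·dt) = 0.523667  →  δ = 0.4824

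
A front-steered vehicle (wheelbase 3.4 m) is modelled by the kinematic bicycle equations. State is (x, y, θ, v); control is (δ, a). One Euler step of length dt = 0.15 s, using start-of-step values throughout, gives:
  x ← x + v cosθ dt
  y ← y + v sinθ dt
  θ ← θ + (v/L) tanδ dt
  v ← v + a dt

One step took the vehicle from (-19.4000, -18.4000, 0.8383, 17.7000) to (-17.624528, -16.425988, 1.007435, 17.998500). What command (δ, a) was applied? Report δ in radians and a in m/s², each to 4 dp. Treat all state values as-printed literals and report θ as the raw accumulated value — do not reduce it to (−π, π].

a = (v'−v)/dt = (0.298500)/0.15 = 1.9900
Δθ = θ'−θ = 0.169135;  (v·dt/L) = 17.7000·0.15/3.4 = 0.780882
tan δ = Δθ·L/(v·dt) = 0.216595  →  δ = 0.2133

δ = 0.2133, a = 1.9900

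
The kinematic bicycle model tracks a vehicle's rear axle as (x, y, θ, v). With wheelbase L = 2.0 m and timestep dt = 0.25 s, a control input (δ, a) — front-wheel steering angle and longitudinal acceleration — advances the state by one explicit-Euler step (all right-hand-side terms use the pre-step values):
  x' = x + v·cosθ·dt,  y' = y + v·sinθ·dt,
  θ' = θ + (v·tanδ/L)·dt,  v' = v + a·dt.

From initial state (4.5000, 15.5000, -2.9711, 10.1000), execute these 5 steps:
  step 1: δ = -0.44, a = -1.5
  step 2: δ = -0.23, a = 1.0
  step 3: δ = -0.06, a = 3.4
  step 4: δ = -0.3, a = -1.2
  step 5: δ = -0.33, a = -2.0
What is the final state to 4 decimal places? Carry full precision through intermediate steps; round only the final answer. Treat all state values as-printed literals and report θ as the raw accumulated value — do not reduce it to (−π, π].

(-4.9641, 22.0583, -4.7942, 10.0250)

after step 1 (δ=-0.44, a=-1.5): (2.011609, 15.071589, -3.565460, 9.725000)
after step 2 (δ=-0.23, a=1.0): (-0.204487, 16.071535, -3.850091, 9.975000)
after step 3 (δ=-0.06, a=3.4): (-2.098091, 17.694204, -3.924993, 10.825000)
after step 4 (δ=-0.3, a=-1.2): (-4.015517, 19.603985, -4.343564, 10.525000)
after step 5 (δ=-0.33, a=-2.0): (-4.964135, 22.058288, -4.794198, 10.025000)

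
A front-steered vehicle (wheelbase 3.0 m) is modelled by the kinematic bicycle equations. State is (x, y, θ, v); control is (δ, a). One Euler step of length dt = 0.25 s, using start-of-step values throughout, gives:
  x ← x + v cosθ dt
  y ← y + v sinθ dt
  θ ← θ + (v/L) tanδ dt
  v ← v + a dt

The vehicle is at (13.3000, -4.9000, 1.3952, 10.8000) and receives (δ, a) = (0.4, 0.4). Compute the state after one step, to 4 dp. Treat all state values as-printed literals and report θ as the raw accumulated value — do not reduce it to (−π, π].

(13.7717, -2.2415, 1.7757, 10.9000)

x' = 13.3000 + 10.8000·cos(1.3952)·0.25 = 13.7717
y' = -4.9000 + 10.8000·sin(1.3952)·0.25 = -2.2415
θ' = 1.3952 + (10.8000/3.0)·tan(0.4)·0.25 = 1.7757
v' = 10.8000 + 0.4000·0.25 = 10.9000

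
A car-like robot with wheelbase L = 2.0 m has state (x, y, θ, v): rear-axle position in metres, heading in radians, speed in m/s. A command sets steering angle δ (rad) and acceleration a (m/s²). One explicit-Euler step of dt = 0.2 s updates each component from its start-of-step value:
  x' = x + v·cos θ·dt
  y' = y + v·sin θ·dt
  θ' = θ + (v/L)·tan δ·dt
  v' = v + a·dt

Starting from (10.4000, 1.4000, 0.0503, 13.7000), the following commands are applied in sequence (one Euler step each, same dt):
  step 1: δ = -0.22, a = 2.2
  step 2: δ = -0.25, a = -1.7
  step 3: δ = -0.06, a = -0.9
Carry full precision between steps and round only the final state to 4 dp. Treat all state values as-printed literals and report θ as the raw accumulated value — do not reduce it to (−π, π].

(18.1233, -0.7756, -0.7000, 13.6200)

after step 1 (δ=-0.22, a=2.2): (13.136535, 1.537764, -0.256059, 14.140000)
after step 2 (δ=-0.25, a=-1.7): (15.872330, 0.821517, -0.617112, 13.800000)
after step 3 (δ=-0.06, a=-0.9): (18.123256, -0.775646, -0.700012, 13.620000)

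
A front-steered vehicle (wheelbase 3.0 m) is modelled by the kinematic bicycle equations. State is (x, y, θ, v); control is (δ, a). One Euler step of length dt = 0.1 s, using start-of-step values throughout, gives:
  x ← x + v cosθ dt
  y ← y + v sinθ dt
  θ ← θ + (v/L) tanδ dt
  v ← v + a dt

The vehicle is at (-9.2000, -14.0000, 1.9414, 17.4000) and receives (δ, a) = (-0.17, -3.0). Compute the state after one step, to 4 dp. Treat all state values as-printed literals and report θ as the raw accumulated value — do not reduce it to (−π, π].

(-9.8302, -12.3781, 1.8418, 17.1000)

x' = -9.2000 + 17.4000·cos(1.9414)·0.1 = -9.8302
y' = -14.0000 + 17.4000·sin(1.9414)·0.1 = -12.3781
θ' = 1.9414 + (17.4000/3.0)·tan(-0.17)·0.1 = 1.8418
v' = 17.4000 − 3.0000·0.1 = 17.1000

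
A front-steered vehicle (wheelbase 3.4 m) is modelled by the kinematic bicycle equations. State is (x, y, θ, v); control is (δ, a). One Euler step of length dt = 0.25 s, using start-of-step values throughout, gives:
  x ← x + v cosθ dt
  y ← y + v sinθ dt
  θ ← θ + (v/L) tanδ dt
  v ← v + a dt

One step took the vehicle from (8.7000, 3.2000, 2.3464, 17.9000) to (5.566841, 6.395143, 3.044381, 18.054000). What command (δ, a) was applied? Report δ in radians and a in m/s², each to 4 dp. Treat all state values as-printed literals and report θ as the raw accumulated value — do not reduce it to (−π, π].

δ = 0.4876, a = 0.6160

a = (v'−v)/dt = (0.154000)/0.25 = 0.6160
Δθ = θ'−θ = 0.697981;  (v·dt/L) = 17.9000·0.25/3.4 = 1.316176
tan δ = Δθ·L/(v·dt) = 0.530310  →  δ = 0.4876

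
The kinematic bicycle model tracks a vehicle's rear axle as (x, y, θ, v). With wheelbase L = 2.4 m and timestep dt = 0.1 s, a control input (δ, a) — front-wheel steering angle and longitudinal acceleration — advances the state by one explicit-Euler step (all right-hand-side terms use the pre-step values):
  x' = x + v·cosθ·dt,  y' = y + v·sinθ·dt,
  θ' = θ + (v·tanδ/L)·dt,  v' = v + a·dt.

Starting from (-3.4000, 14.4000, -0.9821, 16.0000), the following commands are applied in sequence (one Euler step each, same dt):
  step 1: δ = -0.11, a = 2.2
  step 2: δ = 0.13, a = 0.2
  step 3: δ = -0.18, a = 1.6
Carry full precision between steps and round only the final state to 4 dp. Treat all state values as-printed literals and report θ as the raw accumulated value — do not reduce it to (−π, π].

after step 1 (δ=-0.11, a=2.2): (-2.511556, 13.069336, -1.055731, 16.220000)
after step 2 (δ=0.13, a=0.2): (-1.712572, 11.657773, -0.967374, 16.240000)
after step 3 (δ=-0.18, a=1.6): (-0.791011, 10.320574, -1.090507, 16.400000)

(-0.7910, 10.3206, -1.0905, 16.4000)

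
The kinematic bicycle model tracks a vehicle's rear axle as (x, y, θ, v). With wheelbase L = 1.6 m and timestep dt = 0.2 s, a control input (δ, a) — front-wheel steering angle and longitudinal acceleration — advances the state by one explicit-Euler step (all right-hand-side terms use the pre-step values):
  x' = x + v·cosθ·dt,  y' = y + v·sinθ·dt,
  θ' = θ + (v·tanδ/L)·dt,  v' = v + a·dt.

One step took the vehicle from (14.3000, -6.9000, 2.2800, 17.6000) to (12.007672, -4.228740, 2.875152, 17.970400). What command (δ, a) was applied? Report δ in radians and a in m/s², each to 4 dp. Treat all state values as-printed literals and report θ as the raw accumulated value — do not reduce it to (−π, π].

a = (v'−v)/dt = (0.370400)/0.2 = 1.8520
Δθ = θ'−θ = 0.595152;  (v·dt/L) = 17.6000·0.2/1.6 = 2.200000
tan δ = Δθ·L/(v·dt) = 0.270524  →  δ = 0.2642

δ = 0.2642, a = 1.8520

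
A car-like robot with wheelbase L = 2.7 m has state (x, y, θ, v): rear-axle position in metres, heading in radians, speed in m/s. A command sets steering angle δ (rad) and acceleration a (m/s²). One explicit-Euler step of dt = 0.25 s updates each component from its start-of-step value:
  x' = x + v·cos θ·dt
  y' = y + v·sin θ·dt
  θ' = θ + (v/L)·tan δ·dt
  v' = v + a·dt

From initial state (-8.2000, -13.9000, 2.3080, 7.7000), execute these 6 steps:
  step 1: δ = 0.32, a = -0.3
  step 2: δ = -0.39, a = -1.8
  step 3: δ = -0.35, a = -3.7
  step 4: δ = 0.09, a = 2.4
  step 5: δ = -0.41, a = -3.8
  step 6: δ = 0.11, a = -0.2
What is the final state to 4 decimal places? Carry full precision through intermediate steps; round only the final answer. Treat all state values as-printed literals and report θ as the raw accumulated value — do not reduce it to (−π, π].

after step 1 (δ=0.32, a=-0.3): (-9.494024, -12.474824, 2.544268, 7.625000)
after step 2 (δ=-0.39, a=-1.8): (-11.070194, -11.402688, 2.254056, 7.175000)
after step 3 (δ=-0.35, a=-3.7): (-12.202632, -10.011601, 2.011549, 6.250000)
after step 4 (δ=0.09, a=2.4): (-12.869226, -8.598427, 2.063773, 6.850000)
after step 5 (δ=-0.41, a=-3.8): (-13.679667, -7.089838, 1.788104, 5.900000)
after step 6 (δ=0.11, a=-0.2): (-13.997680, -5.649528, 1.848440, 5.850000)

(-13.9977, -5.6495, 1.8484, 5.8500)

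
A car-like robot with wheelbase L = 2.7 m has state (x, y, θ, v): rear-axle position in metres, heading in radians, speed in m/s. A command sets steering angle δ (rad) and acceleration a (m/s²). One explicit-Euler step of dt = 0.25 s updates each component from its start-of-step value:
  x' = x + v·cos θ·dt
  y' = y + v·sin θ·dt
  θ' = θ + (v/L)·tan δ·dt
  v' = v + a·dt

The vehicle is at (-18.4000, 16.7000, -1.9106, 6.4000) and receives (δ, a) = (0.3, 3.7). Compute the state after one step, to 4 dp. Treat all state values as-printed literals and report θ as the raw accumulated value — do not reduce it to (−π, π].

(-18.9333, 15.1915, -1.7273, 7.3250)

x' = -18.4000 + 6.4000·cos(-1.9106)·0.25 = -18.9333
y' = 16.7000 + 6.4000·sin(-1.9106)·0.25 = 15.1915
θ' = -1.9106 + (6.4000/2.7)·tan(0.3)·0.25 = -1.7273
v' = 6.4000 + 3.7000·0.25 = 7.3250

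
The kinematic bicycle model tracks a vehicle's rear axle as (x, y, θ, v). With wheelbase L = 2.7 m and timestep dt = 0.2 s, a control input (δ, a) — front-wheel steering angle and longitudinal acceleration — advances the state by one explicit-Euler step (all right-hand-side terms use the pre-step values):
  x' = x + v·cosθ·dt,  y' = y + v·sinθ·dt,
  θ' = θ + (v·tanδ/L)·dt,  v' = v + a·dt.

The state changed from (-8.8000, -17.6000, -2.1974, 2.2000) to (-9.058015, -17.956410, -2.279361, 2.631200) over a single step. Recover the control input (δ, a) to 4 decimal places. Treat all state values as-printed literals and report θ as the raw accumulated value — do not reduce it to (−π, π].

δ = -0.4660, a = 2.1560

a = (v'−v)/dt = (0.431200)/0.2 = 2.1560
Δθ = θ'−θ = -0.081961;  (v·dt/L) = 2.2000·0.2/2.7 = 0.162963
tan δ = Δθ·L/(v·dt) = -0.502943  →  δ = -0.4660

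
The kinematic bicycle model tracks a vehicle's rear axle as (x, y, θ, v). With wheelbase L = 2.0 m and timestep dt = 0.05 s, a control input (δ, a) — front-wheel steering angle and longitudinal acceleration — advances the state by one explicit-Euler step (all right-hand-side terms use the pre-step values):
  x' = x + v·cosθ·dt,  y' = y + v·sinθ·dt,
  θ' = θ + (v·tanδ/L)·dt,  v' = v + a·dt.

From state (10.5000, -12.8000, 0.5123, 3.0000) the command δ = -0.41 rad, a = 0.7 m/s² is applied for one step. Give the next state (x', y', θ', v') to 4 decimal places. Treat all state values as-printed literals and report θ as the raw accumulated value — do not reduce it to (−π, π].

x' = 10.5000 + 3.0000·cos(0.5123)·0.05 = 10.6307
y' = -12.8000 + 3.0000·sin(0.5123)·0.05 = -12.7265
θ' = 0.5123 + (3.0000/2.0)·tan(-0.41)·0.05 = 0.4797
v' = 3.0000 + 0.7000·0.05 = 3.0350

(10.6307, -12.7265, 0.4797, 3.0350)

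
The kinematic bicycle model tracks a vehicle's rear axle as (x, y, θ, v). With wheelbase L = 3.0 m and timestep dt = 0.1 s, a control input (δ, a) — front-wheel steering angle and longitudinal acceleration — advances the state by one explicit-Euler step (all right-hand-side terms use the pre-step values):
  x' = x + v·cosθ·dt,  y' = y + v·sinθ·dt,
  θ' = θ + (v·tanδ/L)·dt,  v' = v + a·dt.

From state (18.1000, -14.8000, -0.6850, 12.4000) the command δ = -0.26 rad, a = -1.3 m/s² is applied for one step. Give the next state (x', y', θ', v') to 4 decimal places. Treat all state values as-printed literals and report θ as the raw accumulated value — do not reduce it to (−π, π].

x' = 18.1000 + 12.4000·cos(-0.6850)·0.1 = 19.0603
y' = -14.8000 + 12.4000·sin(-0.6850)·0.1 = -15.5845
θ' = -0.6850 + (12.4000/3.0)·tan(-0.26)·0.1 = -0.7950
v' = 12.4000 − 1.3000·0.1 = 12.2700

(19.0603, -15.5845, -0.7950, 12.2700)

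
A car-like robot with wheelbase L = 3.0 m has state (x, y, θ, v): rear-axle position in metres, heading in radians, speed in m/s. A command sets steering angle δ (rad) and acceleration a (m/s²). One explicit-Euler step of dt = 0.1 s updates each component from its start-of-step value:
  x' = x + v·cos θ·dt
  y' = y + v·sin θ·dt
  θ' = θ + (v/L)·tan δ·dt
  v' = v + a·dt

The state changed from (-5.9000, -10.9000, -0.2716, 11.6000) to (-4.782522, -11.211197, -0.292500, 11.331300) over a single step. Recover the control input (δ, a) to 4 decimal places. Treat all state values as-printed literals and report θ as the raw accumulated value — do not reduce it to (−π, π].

δ = -0.0540, a = -2.6870

a = (v'−v)/dt = (-0.268700)/0.1 = -2.6870
Δθ = θ'−θ = -0.020900;  (v·dt/L) = 11.6000·0.1/3.0 = 0.386667
tan δ = Δθ·L/(v·dt) = -0.054052  →  δ = -0.0540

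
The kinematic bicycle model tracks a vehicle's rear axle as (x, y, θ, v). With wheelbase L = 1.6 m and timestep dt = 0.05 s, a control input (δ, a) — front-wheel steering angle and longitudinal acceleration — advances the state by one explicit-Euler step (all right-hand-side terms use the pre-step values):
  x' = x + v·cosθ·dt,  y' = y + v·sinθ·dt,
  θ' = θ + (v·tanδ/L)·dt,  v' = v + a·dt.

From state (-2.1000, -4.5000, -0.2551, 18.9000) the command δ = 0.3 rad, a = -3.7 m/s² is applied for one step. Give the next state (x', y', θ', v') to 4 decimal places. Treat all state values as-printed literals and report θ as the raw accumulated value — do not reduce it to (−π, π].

x' = -2.1000 + 18.9000·cos(-0.2551)·0.05 = -1.1856
y' = -4.5000 + 18.9000·sin(-0.2551)·0.05 = -4.7385
θ' = -0.2551 + (18.9000/1.6)·tan(0.3)·0.05 = -0.0724
v' = 18.9000 − 3.7000·0.05 = 18.7150

(-1.1856, -4.7385, -0.0724, 18.7150)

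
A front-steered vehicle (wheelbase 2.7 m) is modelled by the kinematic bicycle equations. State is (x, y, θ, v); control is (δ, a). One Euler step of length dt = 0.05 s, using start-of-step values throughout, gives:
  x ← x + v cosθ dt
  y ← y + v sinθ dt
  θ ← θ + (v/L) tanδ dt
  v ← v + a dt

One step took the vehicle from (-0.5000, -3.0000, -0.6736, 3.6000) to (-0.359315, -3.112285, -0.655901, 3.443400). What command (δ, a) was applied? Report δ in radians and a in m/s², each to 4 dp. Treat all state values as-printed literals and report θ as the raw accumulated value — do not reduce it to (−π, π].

δ = 0.2595, a = -3.1320

a = (v'−v)/dt = (-0.156600)/0.05 = -3.1320
Δθ = θ'−θ = 0.017699;  (v·dt/L) = 3.6000·0.05/2.7 = 0.066667
tan δ = Δθ·L/(v·dt) = 0.265485  →  δ = 0.2595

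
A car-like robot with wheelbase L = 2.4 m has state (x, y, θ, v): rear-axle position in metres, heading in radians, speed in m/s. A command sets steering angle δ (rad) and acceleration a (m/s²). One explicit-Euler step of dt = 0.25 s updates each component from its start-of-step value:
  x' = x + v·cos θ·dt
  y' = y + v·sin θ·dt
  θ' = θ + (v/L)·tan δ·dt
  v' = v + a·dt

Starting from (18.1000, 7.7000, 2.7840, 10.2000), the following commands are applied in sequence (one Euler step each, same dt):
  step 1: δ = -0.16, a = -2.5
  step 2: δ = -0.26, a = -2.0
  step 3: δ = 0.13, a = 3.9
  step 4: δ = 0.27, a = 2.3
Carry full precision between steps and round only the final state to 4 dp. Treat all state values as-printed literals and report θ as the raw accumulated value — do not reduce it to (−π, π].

after step 1 (δ=-0.16, a=-2.5): (15.711307, 8.592551, 2.612534, 9.575000)
after step 2 (δ=-0.26, a=-2.0): (13.644824, 9.800727, 2.347206, 9.075000)
after step 3 (δ=0.13, a=3.9): (12.055061, 11.419331, 2.470793, 10.050000)
after step 4 (δ=0.27, a=2.3): (10.086957, 12.981132, 2.760524, 10.625000)

(10.0870, 12.9811, 2.7605, 10.6250)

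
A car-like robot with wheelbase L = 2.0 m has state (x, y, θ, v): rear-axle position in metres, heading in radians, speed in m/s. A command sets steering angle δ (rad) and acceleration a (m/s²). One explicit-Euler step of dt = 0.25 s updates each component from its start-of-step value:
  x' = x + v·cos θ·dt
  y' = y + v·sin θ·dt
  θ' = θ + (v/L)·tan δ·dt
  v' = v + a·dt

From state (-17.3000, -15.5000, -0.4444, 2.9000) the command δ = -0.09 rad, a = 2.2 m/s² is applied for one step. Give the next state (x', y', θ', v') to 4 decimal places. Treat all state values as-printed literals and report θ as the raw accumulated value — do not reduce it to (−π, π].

x' = -17.3000 + 2.9000·cos(-0.4444)·0.25 = -16.6454
y' = -15.5000 + 2.9000·sin(-0.4444)·0.25 = -15.8117
θ' = -0.4444 + (2.9000/2.0)·tan(-0.09)·0.25 = -0.4771
v' = 2.9000 + 2.2000·0.25 = 3.4500

(-16.6454, -15.8117, -0.4771, 3.4500)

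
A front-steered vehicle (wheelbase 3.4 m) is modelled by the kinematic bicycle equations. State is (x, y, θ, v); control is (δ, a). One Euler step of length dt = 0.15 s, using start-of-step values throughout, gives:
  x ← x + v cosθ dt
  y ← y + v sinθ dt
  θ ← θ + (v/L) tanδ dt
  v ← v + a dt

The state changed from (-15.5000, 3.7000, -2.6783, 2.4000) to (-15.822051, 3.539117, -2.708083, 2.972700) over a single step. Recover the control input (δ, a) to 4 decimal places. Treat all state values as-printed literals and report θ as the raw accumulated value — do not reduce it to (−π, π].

a = (v'−v)/dt = (0.572700)/0.15 = 3.8180
Δθ = θ'−θ = -0.029783;  (v·dt/L) = 2.4000·0.15/3.4 = 0.105882
tan δ = Δθ·L/(v·dt) = -0.281284  →  δ = -0.2742

δ = -0.2742, a = 3.8180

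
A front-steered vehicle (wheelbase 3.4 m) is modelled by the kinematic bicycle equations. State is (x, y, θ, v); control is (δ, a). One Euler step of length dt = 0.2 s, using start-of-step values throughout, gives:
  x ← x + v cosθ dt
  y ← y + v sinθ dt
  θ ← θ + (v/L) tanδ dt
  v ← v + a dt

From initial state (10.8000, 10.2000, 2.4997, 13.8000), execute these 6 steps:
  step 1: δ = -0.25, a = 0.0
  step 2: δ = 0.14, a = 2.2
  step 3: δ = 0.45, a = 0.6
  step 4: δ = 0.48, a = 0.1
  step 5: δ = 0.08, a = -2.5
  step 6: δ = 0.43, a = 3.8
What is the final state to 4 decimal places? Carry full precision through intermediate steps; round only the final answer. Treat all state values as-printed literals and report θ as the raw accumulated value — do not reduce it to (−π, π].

after step 1 (δ=-0.25, a=0.0): (8.589339, 11.852446, 2.292422, 13.800000)
after step 2 (δ=0.14, a=2.2): (6.766066, 13.924468, 2.406818, 14.240000)
after step 3 (δ=0.45, a=0.6): (4.652902, 15.833824, 2.811448, 14.360000)
after step 4 (δ=0.48, a=0.1): (1.936003, 16.764870, 3.251211, 14.380000)
after step 5 (δ=0.08, a=-2.5): (-0.922735, 16.450240, 3.319026, 13.880000)
after step 6 (δ=0.43, a=3.8): (-3.655152, 15.960266, 3.693476, 14.640000)

(-3.6552, 15.9603, 3.6935, 14.6400)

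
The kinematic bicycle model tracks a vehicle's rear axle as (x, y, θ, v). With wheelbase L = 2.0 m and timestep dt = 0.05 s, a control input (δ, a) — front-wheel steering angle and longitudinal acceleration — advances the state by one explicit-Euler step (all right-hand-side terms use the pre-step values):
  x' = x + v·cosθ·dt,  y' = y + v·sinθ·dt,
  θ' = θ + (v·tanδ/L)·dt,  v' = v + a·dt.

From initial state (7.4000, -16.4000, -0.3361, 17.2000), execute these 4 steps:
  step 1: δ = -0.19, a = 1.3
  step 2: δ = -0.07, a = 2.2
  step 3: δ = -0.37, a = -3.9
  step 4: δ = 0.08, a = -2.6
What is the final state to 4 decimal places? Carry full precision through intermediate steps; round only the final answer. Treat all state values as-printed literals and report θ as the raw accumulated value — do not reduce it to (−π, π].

after step 1 (δ=-0.19, a=1.3): (8.211881, -16.683635, -0.418798, 17.265000)
after step 2 (δ=-0.07, a=2.2): (9.000528, -17.034686, -0.449061, 17.375000)
after step 3 (δ=-0.37, a=-3.9): (9.783146, -17.411827, -0.617539, 17.180000)
after step 4 (δ=0.08, a=-2.6): (10.483494, -17.909214, -0.583105, 17.050000)

(10.4835, -17.9092, -0.5831, 17.0500)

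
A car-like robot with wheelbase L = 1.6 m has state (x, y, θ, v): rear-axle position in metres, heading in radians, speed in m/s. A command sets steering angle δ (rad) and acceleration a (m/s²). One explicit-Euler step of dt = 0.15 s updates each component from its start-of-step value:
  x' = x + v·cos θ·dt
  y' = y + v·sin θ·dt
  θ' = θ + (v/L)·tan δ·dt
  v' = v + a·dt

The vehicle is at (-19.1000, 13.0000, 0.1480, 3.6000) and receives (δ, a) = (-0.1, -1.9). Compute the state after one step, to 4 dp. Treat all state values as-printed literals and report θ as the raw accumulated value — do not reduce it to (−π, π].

x' = -19.1000 + 3.6000·cos(0.1480)·0.15 = -18.5659
y' = 13.0000 + 3.6000·sin(0.1480)·0.15 = 13.0796
θ' = 0.1480 + (3.6000/1.6)·tan(-0.1)·0.15 = 0.1141
v' = 3.6000 − 1.9000·0.15 = 3.3150

(-18.5659, 13.0796, 0.1141, 3.3150)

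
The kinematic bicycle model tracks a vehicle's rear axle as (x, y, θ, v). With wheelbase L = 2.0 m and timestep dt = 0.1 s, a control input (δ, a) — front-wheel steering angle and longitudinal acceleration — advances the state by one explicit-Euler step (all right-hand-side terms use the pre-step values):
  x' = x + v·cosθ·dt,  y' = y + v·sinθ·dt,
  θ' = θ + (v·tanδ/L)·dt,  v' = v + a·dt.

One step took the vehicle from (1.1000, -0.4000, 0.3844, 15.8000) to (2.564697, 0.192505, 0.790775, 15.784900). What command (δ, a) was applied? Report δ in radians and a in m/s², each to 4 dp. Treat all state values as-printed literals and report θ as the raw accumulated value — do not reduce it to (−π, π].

δ = 0.4751, a = -0.1510

a = (v'−v)/dt = (-0.015100)/0.1 = -0.1510
Δθ = θ'−θ = 0.406375;  (v·dt/L) = 15.8000·0.1/2.0 = 0.790000
tan δ = Δθ·L/(v·dt) = 0.514399  →  δ = 0.4751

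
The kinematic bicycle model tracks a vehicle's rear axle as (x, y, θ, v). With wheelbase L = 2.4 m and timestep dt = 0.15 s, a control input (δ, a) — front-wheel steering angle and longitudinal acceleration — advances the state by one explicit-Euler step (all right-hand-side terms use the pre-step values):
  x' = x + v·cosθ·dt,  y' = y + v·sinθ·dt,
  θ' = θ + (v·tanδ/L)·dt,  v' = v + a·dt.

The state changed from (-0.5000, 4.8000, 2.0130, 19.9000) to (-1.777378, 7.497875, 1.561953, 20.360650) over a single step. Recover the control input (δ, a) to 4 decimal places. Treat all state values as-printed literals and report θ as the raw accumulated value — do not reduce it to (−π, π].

δ = -0.3479, a = 3.0710

a = (v'−v)/dt = (0.460650)/0.15 = 3.0710
Δθ = θ'−θ = -0.451047;  (v·dt/L) = 19.9000·0.15/2.4 = 1.243750
tan δ = Δθ·L/(v·dt) = -0.362651  →  δ = -0.3479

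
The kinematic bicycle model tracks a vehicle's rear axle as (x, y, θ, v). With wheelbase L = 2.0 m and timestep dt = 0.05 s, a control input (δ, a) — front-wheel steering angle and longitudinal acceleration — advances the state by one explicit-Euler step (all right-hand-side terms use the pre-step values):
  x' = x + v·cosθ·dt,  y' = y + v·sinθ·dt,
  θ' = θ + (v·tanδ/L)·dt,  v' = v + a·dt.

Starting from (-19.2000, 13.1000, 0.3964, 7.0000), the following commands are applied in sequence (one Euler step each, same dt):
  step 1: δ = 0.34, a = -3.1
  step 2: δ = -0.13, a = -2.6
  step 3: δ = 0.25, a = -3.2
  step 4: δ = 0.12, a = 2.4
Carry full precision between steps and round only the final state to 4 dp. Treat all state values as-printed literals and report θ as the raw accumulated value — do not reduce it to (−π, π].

(-17.9750, 13.6793, 0.4986, 6.6750)

after step 1 (δ=0.34, a=-3.1): (-18.877140, 13.235135, 0.458304, 6.845000)
after step 2 (δ=-0.13, a=-2.6): (-18.570209, 13.386556, 0.435932, 6.715000)
after step 3 (δ=0.25, a=-3.2): (-18.265859, 13.528328, 0.478797, 6.555000)
after step 4 (δ=0.12, a=2.4): (-17.974965, 13.679326, 0.498557, 6.675000)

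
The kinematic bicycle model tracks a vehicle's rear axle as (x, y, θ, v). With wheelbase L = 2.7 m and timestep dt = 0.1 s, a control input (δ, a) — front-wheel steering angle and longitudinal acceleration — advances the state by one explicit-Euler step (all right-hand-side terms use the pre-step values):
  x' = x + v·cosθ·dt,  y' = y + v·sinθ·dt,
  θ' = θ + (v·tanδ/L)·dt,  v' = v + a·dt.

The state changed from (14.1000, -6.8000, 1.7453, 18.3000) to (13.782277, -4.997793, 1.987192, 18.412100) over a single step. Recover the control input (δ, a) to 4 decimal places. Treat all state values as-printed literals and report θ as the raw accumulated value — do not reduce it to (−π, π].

δ = 0.3428, a = 1.1210

a = (v'−v)/dt = (0.112100)/0.1 = 1.1210
Δθ = θ'−θ = 0.241892;  (v·dt/L) = 18.3000·0.1/2.7 = 0.677778
tan δ = Δθ·L/(v·dt) = 0.356890  →  δ = 0.3428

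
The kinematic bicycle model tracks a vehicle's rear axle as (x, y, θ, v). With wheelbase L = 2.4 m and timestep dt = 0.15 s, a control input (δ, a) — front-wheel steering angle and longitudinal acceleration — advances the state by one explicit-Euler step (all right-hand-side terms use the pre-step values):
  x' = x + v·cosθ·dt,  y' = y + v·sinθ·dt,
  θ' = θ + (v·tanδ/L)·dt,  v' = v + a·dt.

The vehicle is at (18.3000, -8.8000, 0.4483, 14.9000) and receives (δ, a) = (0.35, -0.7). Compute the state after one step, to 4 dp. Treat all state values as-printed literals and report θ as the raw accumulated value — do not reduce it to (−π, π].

(20.3141, -7.8313, 0.7882, 14.7950)

x' = 18.3000 + 14.9000·cos(0.4483)·0.15 = 20.3141
y' = -8.8000 + 14.9000·sin(0.4483)·0.15 = -7.8313
θ' = 0.4483 + (14.9000/2.4)·tan(0.35)·0.15 = 0.7882
v' = 14.9000 − 0.7000·0.15 = 14.7950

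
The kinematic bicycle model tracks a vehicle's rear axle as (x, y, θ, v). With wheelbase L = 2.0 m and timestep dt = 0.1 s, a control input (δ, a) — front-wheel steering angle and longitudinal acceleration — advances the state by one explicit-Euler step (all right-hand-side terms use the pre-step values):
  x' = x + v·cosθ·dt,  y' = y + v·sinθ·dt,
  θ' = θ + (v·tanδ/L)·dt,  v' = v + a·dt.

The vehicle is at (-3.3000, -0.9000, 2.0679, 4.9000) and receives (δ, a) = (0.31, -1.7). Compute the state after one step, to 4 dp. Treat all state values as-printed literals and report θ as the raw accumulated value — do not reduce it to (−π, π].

(-3.5337, -0.4693, 2.1464, 4.7300)

x' = -3.3000 + 4.9000·cos(2.0679)·0.1 = -3.5337
y' = -0.9000 + 4.9000·sin(2.0679)·0.1 = -0.4693
θ' = 2.0679 + (4.9000/2.0)·tan(0.31)·0.1 = 2.1464
v' = 4.9000 − 1.7000·0.1 = 4.7300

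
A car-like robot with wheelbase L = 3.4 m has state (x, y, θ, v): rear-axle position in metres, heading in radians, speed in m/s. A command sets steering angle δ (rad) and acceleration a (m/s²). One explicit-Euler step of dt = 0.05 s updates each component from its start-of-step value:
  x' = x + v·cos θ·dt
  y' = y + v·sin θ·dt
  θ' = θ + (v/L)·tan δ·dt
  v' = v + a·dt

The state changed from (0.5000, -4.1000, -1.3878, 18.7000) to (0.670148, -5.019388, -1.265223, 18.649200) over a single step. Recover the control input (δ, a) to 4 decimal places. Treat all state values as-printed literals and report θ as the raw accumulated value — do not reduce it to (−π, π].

δ = 0.4193, a = -1.0160

a = (v'−v)/dt = (-0.050800)/0.05 = -1.0160
Δθ = θ'−θ = 0.122577;  (v·dt/L) = 18.7000·0.05/3.4 = 0.275000
tan δ = Δθ·L/(v·dt) = 0.445735  →  δ = 0.4193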